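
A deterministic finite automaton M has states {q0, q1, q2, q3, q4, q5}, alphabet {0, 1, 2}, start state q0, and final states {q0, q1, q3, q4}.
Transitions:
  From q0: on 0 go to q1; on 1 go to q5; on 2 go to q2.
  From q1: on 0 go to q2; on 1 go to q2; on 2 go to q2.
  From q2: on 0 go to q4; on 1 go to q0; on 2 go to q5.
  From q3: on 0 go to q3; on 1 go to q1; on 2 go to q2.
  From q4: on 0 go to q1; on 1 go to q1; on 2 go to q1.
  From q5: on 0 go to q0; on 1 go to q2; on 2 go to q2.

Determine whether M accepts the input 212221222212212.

q0 --2--> q2
q2 --1--> q0
q0 --2--> q2
q2 --2--> q5
q5 --2--> q2
q2 --1--> q0
q0 --2--> q2
q2 --2--> q5
q5 --2--> q2
q2 --2--> q5
q5 --1--> q2
q2 --2--> q5
q5 --2--> q2
q2 --1--> q0
q0 --2--> q2
End in state q2, which is not an accepting state.

rejected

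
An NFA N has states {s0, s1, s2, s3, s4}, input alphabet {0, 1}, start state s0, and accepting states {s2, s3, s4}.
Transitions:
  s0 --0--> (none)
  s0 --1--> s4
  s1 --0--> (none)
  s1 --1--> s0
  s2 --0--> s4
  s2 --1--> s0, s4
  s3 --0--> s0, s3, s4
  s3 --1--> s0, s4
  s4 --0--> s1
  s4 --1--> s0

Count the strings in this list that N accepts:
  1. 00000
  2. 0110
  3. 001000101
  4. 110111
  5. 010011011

00000: rejected
0110: rejected
001000101: rejected
110111: rejected
010011011: rejected

0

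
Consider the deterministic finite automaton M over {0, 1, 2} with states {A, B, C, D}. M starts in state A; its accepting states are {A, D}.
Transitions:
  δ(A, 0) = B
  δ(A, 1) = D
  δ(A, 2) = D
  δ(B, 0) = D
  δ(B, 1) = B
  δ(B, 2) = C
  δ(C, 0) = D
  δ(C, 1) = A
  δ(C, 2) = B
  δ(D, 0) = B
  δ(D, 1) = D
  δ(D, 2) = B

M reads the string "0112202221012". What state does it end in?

A --0--> B
B --1--> B
B --1--> B
B --2--> C
C --2--> B
B --0--> D
D --2--> B
B --2--> C
C --2--> B
B --1--> B
B --0--> D
D --1--> D
D --2--> B

B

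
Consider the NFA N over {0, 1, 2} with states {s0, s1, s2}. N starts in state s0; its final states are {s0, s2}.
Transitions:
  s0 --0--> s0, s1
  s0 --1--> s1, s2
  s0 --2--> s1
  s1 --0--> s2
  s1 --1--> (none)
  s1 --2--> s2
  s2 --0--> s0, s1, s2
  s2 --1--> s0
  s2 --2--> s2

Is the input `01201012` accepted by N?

accepted

Start: {s0}
read 0: {s0, s1}
read 1: {s1, s2}
read 2: {s2}
read 0: {s0, s1, s2}
read 1: {s0, s1, s2}
read 0: {s0, s1, s2}
read 1: {s0, s1, s2}
read 2: {s1, s2}
Reachable ∩ accepting = {s2} — nonempty.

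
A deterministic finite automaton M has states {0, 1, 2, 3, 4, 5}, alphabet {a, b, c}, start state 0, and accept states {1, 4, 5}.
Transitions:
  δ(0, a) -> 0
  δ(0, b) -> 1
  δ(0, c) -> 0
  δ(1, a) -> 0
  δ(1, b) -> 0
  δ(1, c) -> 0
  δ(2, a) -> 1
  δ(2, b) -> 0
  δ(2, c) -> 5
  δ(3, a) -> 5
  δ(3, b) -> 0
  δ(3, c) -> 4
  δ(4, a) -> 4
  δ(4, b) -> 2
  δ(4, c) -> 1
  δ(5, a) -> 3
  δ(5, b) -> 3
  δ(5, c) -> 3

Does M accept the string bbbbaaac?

rejected

0 --b--> 1
1 --b--> 0
0 --b--> 1
1 --b--> 0
0 --a--> 0
0 --a--> 0
0 --a--> 0
0 --c--> 0
End in state 0, which is not an accepting state.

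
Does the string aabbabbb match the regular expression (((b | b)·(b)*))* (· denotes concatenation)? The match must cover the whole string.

aabbabbb cannot be split into zero or more pieces each matching ((b|b)·(b)*).

no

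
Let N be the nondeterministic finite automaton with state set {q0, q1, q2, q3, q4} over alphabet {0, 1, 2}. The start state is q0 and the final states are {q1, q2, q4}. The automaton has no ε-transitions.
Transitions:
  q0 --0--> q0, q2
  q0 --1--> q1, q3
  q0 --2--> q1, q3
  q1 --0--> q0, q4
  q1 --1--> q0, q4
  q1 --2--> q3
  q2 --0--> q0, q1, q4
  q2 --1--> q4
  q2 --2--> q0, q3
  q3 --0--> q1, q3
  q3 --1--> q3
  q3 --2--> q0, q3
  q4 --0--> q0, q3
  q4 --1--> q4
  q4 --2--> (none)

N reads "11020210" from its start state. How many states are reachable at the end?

5

Start: {q0}
read 1: {q1, q3}
read 1: {q0, q3, q4}
read 0: {q0, q1, q2, q3}
read 2: {q0, q1, q3}
read 0: {q0, q1, q2, q3, q4}
read 2: {q0, q1, q3}
read 1: {q0, q1, q3, q4}
read 0: {q0, q1, q2, q3, q4}
Final reachable set {q0, q1, q2, q3, q4} has 5 states.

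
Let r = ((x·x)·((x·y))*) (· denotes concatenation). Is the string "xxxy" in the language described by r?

yes

Split as xx·xy: (x·x) matches xx and ((x·y))* matches xy.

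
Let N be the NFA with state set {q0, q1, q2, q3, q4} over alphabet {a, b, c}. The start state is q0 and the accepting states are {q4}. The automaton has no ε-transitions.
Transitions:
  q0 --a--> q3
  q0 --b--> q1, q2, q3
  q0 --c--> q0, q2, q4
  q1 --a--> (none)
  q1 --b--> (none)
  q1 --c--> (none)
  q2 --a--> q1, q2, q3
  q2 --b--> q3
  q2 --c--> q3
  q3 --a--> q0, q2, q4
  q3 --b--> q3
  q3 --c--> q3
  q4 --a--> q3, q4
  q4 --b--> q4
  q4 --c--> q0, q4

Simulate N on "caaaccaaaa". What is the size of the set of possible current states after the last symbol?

5

Start: {q0}
read c: {q0, q2, q4}
read a: {q1, q2, q3, q4}
read a: {q0, q1, q2, q3, q4}
read a: {q0, q1, q2, q3, q4}
read c: {q0, q2, q3, q4}
read c: {q0, q2, q3, q4}
read a: {q0, q1, q2, q3, q4}
read a: {q0, q1, q2, q3, q4}
read a: {q0, q1, q2, q3, q4}
read a: {q0, q1, q2, q3, q4}
Final reachable set {q0, q1, q2, q3, q4} has 5 states.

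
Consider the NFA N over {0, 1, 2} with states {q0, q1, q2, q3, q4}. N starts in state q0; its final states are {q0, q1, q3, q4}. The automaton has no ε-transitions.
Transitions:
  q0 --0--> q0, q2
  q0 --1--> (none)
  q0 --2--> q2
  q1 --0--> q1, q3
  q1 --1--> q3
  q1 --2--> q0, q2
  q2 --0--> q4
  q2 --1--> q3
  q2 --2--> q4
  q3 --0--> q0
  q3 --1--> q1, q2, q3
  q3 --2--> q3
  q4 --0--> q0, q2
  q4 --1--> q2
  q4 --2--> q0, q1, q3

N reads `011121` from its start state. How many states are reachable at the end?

Start: {q0}
read 0: {q0, q2}
read 1: {q3}
read 1: {q1, q2, q3}
read 1: {q1, q2, q3}
read 2: {q0, q2, q3, q4}
read 1: {q1, q2, q3}
Final reachable set {q1, q2, q3} has 3 states.

3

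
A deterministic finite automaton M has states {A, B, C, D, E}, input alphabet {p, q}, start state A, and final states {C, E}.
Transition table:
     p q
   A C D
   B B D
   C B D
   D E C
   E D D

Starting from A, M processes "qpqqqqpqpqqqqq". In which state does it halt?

D

A --q--> D
D --p--> E
E --q--> D
D --q--> C
C --q--> D
D --q--> C
C --p--> B
B --q--> D
D --p--> E
E --q--> D
D --q--> C
C --q--> D
D --q--> C
C --q--> D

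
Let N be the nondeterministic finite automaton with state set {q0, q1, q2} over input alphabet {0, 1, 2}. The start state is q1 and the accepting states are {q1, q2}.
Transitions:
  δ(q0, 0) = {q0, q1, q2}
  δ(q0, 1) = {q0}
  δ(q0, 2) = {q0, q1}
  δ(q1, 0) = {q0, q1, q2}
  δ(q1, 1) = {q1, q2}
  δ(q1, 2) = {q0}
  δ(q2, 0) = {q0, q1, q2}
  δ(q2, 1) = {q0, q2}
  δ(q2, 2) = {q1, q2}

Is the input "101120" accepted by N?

accepted

Start: {q1}
read 1: {q1, q2}
read 0: {q0, q1, q2}
read 1: {q0, q1, q2}
read 1: {q0, q1, q2}
read 2: {q0, q1, q2}
read 0: {q0, q1, q2}
Reachable ∩ accepting = {q1, q2} — nonempty.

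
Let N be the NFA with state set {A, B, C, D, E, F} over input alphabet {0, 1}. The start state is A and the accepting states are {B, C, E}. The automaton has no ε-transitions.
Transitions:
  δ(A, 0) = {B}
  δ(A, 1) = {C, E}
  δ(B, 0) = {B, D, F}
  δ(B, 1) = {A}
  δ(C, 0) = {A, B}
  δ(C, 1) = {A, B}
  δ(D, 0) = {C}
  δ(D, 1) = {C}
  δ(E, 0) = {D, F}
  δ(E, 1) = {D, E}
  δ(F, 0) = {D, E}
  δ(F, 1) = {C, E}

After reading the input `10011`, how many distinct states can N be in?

5

Start: {A}
read 1: {C, E}
read 0: {A, B, D, F}
read 0: {B, C, D, E, F}
read 1: {A, B, C, D, E}
read 1: {A, B, C, D, E}
Final reachable set {A, B, C, D, E} has 5 states.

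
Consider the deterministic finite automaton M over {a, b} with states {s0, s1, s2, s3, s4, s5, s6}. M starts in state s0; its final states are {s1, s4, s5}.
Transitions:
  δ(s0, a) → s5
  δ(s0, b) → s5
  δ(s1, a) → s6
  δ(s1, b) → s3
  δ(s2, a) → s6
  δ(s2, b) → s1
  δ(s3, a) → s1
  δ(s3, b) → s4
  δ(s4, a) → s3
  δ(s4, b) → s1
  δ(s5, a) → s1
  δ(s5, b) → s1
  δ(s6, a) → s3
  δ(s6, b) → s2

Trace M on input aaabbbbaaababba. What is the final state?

s6

s0 --a--> s5
s5 --a--> s1
s1 --a--> s6
s6 --b--> s2
s2 --b--> s1
s1 --b--> s3
s3 --b--> s4
s4 --a--> s3
s3 --a--> s1
s1 --a--> s6
s6 --b--> s2
s2 --a--> s6
s6 --b--> s2
s2 --b--> s1
s1 --a--> s6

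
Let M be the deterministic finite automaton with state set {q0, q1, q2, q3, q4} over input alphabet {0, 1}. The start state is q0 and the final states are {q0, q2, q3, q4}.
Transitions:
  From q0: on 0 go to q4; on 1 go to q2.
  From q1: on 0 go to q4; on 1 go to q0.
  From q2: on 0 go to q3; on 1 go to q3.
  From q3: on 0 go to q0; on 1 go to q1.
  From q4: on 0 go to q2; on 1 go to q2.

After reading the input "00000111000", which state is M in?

q0 --0--> q4
q4 --0--> q2
q2 --0--> q3
q3 --0--> q0
q0 --0--> q4
q4 --1--> q2
q2 --1--> q3
q3 --1--> q1
q1 --0--> q4
q4 --0--> q2
q2 --0--> q3

q3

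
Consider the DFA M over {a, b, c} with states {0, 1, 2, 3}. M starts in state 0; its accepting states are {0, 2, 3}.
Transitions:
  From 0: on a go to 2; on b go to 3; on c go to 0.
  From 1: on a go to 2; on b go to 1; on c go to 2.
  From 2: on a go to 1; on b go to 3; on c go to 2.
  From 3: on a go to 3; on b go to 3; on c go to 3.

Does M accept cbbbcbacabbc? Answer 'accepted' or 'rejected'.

0 --c--> 0
0 --b--> 3
3 --b--> 3
3 --b--> 3
3 --c--> 3
3 --b--> 3
3 --a--> 3
3 --c--> 3
3 --a--> 3
3 --b--> 3
3 --b--> 3
3 --c--> 3
End in state 3, which is an accepting state.

accepted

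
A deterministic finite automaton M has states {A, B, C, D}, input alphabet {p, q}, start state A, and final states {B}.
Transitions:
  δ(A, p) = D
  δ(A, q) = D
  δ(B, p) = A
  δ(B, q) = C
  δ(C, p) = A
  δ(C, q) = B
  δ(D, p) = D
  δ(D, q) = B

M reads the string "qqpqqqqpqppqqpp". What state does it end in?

A --q--> D
D --q--> B
B --p--> A
A --q--> D
D --q--> B
B --q--> C
C --q--> B
B --p--> A
A --q--> D
D --p--> D
D --p--> D
D --q--> B
B --q--> C
C --p--> A
A --p--> D

D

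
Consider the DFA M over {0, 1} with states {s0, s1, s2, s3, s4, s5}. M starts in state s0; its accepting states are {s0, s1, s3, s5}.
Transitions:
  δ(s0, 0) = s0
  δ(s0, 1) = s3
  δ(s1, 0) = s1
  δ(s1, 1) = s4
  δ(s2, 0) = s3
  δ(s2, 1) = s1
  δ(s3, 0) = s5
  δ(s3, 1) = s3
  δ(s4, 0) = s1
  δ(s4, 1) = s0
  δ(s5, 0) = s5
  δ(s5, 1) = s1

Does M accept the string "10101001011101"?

accepted

s0 --1--> s3
s3 --0--> s5
s5 --1--> s1
s1 --0--> s1
s1 --1--> s4
s4 --0--> s1
s1 --0--> s1
s1 --1--> s4
s4 --0--> s1
s1 --1--> s4
s4 --1--> s0
s0 --1--> s3
s3 --0--> s5
s5 --1--> s1
End in state s1, which is an accepting state.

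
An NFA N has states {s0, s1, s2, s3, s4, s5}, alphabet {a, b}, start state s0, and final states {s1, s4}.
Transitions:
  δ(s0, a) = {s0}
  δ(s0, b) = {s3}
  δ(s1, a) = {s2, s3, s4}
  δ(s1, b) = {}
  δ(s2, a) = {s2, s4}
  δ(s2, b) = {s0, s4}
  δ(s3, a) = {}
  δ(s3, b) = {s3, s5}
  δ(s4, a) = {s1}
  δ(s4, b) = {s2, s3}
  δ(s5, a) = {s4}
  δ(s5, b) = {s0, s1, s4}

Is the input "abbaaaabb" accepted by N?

Start: {s0}
read a: {s0}
read b: {s3}
read b: {s3, s5}
read a: {s4}
read a: {s1}
read a: {s2, s3, s4}
read a: {s1, s2, s4}
read b: {s0, s2, s3, s4}
read b: {s0, s2, s3, s4, s5}
Reachable ∩ accepting = {s4} — nonempty.

accepted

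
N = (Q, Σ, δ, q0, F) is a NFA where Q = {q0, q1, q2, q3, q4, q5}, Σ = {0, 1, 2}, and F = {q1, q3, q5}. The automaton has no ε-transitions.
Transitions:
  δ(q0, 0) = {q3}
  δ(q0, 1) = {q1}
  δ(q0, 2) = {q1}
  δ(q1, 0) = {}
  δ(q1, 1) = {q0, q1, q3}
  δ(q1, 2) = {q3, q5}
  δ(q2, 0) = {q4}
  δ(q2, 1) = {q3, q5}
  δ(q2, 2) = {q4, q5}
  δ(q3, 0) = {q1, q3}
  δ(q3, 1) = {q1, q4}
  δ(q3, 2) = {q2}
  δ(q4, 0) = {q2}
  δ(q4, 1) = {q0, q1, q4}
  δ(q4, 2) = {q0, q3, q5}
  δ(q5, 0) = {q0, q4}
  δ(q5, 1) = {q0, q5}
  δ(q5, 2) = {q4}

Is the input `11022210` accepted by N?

Start: {q0}
read 1: {q1}
read 1: {q0, q1, q3}
read 0: {q1, q3}
read 2: {q2, q3, q5}
read 2: {q2, q4, q5}
read 2: {q0, q3, q4, q5}
read 1: {q0, q1, q4, q5}
read 0: {q0, q2, q3, q4}
Reachable ∩ accepting = {q3} — nonempty.

accepted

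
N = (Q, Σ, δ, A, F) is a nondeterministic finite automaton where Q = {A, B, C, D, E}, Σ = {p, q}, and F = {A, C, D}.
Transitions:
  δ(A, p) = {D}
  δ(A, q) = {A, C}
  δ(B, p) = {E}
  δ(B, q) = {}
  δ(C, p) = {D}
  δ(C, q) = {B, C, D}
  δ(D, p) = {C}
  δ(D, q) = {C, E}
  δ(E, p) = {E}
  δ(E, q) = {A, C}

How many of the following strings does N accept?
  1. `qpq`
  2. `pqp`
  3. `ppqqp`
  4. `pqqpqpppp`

`qpq`: accepted
`pqp`: accepted
`ppqqp`: accepted
`pqqpqpppp`: accepted

4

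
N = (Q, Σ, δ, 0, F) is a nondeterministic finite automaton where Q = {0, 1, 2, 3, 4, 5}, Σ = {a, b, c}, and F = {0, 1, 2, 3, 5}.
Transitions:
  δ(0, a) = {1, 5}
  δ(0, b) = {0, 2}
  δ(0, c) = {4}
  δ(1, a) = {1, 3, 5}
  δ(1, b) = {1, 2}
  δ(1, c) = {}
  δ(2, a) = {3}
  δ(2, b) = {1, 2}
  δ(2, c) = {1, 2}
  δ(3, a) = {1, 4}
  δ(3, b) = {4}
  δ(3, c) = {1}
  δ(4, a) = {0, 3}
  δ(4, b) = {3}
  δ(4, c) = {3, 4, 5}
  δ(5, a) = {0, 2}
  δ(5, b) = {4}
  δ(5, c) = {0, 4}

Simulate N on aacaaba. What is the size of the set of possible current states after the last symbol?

5

Start: {0}
read a: {1, 5}
read a: {0, 1, 2, 3, 5}
read c: {0, 1, 2, 4}
read a: {0, 1, 3, 5}
read a: {0, 1, 2, 3, 4, 5}
read b: {0, 1, 2, 3, 4}
read a: {0, 1, 3, 4, 5}
Final reachable set {0, 1, 3, 4, 5} has 5 states.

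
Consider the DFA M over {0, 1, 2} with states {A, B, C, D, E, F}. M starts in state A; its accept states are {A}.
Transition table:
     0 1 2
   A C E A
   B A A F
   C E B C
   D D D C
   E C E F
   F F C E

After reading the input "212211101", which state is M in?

A --2--> A
A --1--> E
E --2--> F
F --2--> E
E --1--> E
E --1--> E
E --1--> E
E --0--> C
C --1--> B

B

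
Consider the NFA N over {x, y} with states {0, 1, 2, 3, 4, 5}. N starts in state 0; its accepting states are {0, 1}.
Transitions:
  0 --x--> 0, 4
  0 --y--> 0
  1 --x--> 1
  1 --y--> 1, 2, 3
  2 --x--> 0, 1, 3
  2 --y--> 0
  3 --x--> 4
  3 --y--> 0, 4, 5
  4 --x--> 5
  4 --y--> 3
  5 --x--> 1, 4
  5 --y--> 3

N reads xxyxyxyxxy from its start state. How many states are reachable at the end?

Start: {0}
read x: {0, 4}
read x: {0, 4, 5}
read y: {0, 3}
read x: {0, 4}
read y: {0, 3}
read x: {0, 4}
read y: {0, 3}
read x: {0, 4}
read x: {0, 4, 5}
read y: {0, 3}
Final reachable set {0, 3} has 2 states.

2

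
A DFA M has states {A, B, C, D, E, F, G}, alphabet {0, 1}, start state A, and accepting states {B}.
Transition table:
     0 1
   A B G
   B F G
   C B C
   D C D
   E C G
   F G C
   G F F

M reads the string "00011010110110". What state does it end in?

G

A --0--> B
B --0--> F
F --0--> G
G --1--> F
F --1--> C
C --0--> B
B --1--> G
G --0--> F
F --1--> C
C --1--> C
C --0--> B
B --1--> G
G --1--> F
F --0--> G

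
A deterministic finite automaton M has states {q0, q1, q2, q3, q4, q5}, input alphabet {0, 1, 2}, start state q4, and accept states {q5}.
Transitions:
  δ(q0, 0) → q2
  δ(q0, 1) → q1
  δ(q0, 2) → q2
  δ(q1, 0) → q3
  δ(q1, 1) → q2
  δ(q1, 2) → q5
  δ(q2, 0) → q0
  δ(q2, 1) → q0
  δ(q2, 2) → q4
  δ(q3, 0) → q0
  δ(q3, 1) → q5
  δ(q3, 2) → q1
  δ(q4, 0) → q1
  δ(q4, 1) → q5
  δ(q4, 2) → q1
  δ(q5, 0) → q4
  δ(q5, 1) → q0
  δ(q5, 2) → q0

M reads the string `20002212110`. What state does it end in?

q2

q4 --2--> q1
q1 --0--> q3
q3 --0--> q0
q0 --0--> q2
q2 --2--> q4
q4 --2--> q1
q1 --1--> q2
q2 --2--> q4
q4 --1--> q5
q5 --1--> q0
q0 --0--> q2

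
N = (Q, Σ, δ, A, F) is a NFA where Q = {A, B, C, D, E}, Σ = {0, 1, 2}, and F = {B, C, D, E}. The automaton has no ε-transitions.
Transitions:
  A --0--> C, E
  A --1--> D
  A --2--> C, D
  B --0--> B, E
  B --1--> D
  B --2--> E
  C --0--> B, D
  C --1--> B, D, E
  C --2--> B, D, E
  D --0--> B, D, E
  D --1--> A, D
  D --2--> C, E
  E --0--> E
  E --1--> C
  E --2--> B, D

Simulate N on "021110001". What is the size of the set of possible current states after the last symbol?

Start: {A}
read 0: {C, E}
read 2: {B, D, E}
read 1: {A, C, D}
read 1: {A, B, D, E}
read 1: {A, C, D}
read 0: {B, C, D, E}
read 0: {B, D, E}
read 0: {B, D, E}
read 1: {A, C, D}
Final reachable set {A, C, D} has 3 states.

3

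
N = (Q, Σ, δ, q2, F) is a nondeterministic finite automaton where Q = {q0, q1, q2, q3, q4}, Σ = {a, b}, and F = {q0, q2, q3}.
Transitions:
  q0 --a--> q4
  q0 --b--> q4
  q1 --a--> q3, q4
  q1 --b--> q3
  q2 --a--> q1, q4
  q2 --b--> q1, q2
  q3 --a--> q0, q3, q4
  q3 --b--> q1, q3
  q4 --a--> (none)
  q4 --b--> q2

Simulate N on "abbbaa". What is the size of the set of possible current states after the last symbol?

3

Start: {q2}
read a: {q1, q4}
read b: {q2, q3}
read b: {q1, q2, q3}
read b: {q1, q2, q3}
read a: {q0, q1, q3, q4}
read a: {q0, q3, q4}
Final reachable set {q0, q3, q4} has 3 states.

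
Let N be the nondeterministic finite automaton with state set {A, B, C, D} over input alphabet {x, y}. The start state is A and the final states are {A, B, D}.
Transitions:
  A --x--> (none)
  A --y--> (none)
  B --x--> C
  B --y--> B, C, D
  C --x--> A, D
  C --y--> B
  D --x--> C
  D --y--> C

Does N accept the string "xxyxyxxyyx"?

Start: {A}
read x: {}
The reachable set is empty and stays empty for the remaining 9 symbols.
Reachable ∩ accepting = {} — empty.

rejected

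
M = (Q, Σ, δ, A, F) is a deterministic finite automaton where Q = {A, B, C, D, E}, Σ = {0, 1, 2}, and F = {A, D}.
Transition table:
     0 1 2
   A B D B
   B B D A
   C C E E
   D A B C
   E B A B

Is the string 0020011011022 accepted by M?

A --0--> B
B --0--> B
B --2--> A
A --0--> B
B --0--> B
B --1--> D
D --1--> B
B --0--> B
B --1--> D
D --1--> B
B --0--> B
B --2--> A
A --2--> B
End in state B, which is not an accepting state.

rejected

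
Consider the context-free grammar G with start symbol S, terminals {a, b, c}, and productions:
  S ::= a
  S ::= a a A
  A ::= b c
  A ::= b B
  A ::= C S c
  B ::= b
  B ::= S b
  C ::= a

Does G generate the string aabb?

S ⇒ aaA ⇒ aabB ⇒ aabb

yes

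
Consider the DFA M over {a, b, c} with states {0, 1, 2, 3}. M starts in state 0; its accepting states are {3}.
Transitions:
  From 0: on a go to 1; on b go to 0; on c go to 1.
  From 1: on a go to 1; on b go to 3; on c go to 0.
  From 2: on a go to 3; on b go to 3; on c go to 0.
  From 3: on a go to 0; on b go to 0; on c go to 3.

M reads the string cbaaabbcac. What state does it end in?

0

0 --c--> 1
1 --b--> 3
3 --a--> 0
0 --a--> 1
1 --a--> 1
1 --b--> 3
3 --b--> 0
0 --c--> 1
1 --a--> 1
1 --c--> 0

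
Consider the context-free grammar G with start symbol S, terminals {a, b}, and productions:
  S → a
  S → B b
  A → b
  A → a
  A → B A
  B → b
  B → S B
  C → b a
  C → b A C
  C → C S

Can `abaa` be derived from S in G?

no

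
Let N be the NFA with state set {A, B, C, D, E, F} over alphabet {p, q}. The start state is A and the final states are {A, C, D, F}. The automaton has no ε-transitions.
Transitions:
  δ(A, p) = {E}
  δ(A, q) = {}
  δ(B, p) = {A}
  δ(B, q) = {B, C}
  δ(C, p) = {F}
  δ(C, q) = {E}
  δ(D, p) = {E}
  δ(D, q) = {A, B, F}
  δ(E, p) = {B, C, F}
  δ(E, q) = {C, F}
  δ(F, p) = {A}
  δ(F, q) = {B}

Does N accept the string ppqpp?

accepted

Start: {A}
read p: {E}
read p: {B, C, F}
read q: {B, C, E}
read p: {A, B, C, F}
read p: {A, E, F}
Reachable ∩ accepting = {A, F} — nonempty.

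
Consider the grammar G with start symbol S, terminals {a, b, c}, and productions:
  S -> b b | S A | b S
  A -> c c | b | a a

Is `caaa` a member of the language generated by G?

no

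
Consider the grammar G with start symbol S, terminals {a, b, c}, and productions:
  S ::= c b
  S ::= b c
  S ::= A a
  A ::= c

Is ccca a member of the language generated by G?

no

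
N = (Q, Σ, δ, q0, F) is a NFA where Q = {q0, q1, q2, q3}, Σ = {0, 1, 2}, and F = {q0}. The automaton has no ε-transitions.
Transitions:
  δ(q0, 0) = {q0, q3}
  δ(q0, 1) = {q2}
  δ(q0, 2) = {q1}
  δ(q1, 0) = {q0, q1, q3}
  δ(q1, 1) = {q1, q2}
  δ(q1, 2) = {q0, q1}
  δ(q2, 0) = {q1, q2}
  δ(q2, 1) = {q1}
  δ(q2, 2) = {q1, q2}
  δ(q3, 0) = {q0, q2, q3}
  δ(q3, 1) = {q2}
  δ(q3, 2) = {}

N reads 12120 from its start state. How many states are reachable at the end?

Start: {q0}
read 1: {q2}
read 2: {q1, q2}
read 1: {q1, q2}
read 2: {q0, q1, q2}
read 0: {q0, q1, q2, q3}
Final reachable set {q0, q1, q2, q3} has 4 states.

4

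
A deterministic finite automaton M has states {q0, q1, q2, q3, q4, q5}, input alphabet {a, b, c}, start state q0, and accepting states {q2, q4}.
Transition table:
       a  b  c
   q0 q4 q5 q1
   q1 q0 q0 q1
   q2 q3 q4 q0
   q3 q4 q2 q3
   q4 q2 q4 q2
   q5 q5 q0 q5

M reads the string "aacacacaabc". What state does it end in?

q2

q0 --a--> q4
q4 --a--> q2
q2 --c--> q0
q0 --a--> q4
q4 --c--> q2
q2 --a--> q3
q3 --c--> q3
q3 --a--> q4
q4 --a--> q2
q2 --b--> q4
q4 --c--> q2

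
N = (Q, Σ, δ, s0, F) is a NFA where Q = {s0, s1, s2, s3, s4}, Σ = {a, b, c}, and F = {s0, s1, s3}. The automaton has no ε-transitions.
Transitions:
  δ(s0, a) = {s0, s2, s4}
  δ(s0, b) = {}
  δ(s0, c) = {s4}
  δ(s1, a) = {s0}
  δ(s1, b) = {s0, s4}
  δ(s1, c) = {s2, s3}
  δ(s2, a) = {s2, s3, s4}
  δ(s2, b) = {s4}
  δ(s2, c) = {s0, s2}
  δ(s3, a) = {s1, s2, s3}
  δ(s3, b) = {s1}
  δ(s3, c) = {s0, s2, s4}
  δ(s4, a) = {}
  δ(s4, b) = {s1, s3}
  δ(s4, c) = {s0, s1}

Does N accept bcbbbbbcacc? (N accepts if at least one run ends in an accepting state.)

rejected

Start: {s0}
read b: {}
The reachable set is empty and stays empty for the remaining 10 symbols.
Reachable ∩ accepting = {} — empty.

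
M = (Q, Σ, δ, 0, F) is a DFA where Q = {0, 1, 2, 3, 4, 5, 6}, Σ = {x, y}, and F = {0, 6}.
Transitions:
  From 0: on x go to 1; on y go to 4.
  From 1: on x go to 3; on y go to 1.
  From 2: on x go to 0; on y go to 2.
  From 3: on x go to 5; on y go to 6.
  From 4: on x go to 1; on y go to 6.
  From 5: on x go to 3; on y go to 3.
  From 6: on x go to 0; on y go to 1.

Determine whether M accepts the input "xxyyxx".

rejected

0 --x--> 1
1 --x--> 3
3 --y--> 6
6 --y--> 1
1 --x--> 3
3 --x--> 5
End in state 5, which is not an accepting state.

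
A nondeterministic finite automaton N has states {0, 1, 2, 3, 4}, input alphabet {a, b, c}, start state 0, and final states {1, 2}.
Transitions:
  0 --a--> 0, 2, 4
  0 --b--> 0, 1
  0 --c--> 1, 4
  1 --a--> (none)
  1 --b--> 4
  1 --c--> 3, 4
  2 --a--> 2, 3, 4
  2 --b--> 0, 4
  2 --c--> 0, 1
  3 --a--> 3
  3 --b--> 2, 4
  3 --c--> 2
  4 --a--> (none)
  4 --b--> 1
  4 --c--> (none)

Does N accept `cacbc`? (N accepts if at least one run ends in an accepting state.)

Start: {0}
read c: {1, 4}
read a: {}
The reachable set is empty and stays empty for the remaining 3 symbols.
Reachable ∩ accepting = {} — empty.

rejected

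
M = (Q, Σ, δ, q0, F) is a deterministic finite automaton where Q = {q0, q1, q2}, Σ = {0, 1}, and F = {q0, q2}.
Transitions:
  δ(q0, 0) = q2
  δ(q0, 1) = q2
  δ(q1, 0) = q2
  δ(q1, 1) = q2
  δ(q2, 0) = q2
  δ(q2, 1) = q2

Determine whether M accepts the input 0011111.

accepted

q0 --0--> q2
q2 --0--> q2
q2 --1--> q2
q2 --1--> q2
q2 --1--> q2
q2 --1--> q2
q2 --1--> q2
End in state q2, which is an accepting state.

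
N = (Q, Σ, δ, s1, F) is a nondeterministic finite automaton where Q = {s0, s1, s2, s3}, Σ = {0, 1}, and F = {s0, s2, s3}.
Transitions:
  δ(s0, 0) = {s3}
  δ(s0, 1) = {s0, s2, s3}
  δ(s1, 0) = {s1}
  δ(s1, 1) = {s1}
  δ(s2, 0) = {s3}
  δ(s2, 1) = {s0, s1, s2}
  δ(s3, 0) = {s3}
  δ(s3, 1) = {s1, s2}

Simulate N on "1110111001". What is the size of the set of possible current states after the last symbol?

1

Start: {s1}
read 1: {s1}
read 1: {s1}
read 1: {s1}
read 0: {s1}
read 1: {s1}
read 1: {s1}
read 1: {s1}
read 0: {s1}
read 0: {s1}
read 1: {s1}
Final reachable set {s1} has 1 state.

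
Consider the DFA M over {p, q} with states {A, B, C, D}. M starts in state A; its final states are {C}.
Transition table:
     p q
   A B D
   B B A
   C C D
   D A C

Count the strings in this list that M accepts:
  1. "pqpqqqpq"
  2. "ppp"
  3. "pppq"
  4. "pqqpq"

"pqpqqqpq": rejected
"ppp": rejected
"pppq": rejected
"pqqpq": rejected

0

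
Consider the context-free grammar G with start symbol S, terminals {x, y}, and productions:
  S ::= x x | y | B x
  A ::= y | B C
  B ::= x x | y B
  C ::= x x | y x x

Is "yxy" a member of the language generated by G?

no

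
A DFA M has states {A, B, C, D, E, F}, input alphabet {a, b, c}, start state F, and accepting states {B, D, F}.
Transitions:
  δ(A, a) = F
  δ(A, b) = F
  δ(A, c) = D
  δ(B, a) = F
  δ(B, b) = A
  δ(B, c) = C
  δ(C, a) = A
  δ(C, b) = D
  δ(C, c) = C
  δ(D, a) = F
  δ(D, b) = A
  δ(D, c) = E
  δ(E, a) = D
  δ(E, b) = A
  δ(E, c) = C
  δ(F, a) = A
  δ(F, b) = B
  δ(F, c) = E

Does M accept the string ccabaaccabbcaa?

F --c--> E
E --c--> C
C --a--> A
A --b--> F
F --a--> A
A --a--> F
F --c--> E
E --c--> C
C --a--> A
A --b--> F
F --b--> B
B --c--> C
C --a--> A
A --a--> F
End in state F, which is an accepting state.

accepted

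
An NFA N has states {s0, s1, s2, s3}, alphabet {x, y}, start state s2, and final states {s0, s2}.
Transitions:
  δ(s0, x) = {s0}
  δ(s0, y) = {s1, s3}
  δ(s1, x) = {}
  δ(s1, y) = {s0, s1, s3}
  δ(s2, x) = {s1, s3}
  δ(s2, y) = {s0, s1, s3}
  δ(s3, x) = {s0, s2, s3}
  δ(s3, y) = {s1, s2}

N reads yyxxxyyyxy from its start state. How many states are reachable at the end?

4

Start: {s2}
read y: {s0, s1, s3}
read y: {s0, s1, s2, s3}
read x: {s0, s1, s2, s3}
read x: {s0, s1, s2, s3}
read x: {s0, s1, s2, s3}
read y: {s0, s1, s2, s3}
read y: {s0, s1, s2, s3}
read y: {s0, s1, s2, s3}
read x: {s0, s1, s2, s3}
read y: {s0, s1, s2, s3}
Final reachable set {s0, s1, s2, s3} has 4 states.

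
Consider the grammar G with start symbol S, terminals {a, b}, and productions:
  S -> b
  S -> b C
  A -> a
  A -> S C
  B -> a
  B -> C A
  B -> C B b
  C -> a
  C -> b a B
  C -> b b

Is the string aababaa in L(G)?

no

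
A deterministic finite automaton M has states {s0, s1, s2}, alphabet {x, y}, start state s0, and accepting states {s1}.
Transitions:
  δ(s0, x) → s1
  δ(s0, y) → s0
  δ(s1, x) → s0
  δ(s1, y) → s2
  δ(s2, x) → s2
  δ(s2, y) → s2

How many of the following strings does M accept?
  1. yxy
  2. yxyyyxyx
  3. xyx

yxy: rejected
yxyyyxyx: rejected
xyx: rejected

0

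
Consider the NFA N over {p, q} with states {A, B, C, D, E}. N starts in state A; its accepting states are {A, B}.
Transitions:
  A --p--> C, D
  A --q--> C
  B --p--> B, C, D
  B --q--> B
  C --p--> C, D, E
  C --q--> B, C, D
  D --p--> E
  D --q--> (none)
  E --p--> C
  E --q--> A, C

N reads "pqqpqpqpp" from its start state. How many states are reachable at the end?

Start: {A}
read p: {C, D}
read q: {B, C, D}
read q: {B, C, D}
read p: {B, C, D, E}
read q: {A, B, C, D}
read p: {B, C, D, E}
read q: {A, B, C, D}
read p: {B, C, D, E}
read p: {B, C, D, E}
Final reachable set {B, C, D, E} has 4 states.

4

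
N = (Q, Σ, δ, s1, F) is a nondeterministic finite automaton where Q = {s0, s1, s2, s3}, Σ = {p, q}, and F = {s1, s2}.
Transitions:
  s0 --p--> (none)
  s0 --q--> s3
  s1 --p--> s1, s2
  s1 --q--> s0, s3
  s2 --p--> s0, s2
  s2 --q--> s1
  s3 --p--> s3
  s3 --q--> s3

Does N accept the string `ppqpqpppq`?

accepted

Start: {s1}
read p: {s1, s2}
read p: {s0, s1, s2}
read q: {s0, s1, s3}
read p: {s1, s2, s3}
read q: {s0, s1, s3}
read p: {s1, s2, s3}
read p: {s0, s1, s2, s3}
read p: {s0, s1, s2, s3}
read q: {s0, s1, s3}
Reachable ∩ accepting = {s1} — nonempty.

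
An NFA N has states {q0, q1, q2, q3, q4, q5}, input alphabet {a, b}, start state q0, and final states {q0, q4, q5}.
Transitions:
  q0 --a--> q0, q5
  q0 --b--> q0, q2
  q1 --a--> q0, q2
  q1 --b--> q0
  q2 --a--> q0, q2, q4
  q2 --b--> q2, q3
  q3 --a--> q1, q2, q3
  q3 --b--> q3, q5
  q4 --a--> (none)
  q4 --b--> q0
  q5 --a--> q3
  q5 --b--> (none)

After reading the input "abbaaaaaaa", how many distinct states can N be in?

Start: {q0}
read a: {q0, q5}
read b: {q0, q2}
read b: {q0, q2, q3}
read a: {q0, q1, q2, q3, q4, q5}
read a: {q0, q1, q2, q3, q4, q5}
read a: {q0, q1, q2, q3, q4, q5}
read a: {q0, q1, q2, q3, q4, q5}
read a: {q0, q1, q2, q3, q4, q5}
read a: {q0, q1, q2, q3, q4, q5}
read a: {q0, q1, q2, q3, q4, q5}
Final reachable set {q0, q1, q2, q3, q4, q5} has 6 states.

6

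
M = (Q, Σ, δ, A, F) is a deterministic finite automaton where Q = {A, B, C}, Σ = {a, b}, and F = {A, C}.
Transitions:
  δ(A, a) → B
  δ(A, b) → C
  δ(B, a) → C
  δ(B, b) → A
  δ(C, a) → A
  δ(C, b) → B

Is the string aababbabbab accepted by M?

accepted

A --a--> B
B --a--> C
C --b--> B
B --a--> C
C --b--> B
B --b--> A
A --a--> B
B --b--> A
A --b--> C
C --a--> A
A --b--> C
End in state C, which is an accepting state.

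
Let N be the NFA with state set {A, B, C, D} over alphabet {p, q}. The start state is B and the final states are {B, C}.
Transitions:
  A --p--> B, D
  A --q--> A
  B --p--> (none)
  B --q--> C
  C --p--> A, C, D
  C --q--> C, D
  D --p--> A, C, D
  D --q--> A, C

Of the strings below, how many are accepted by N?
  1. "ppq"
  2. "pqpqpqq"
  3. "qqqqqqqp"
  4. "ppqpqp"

"ppq": rejected
"pqpqpqq": rejected
"qqqqqqqp": accepted
"ppqpqp": rejected

1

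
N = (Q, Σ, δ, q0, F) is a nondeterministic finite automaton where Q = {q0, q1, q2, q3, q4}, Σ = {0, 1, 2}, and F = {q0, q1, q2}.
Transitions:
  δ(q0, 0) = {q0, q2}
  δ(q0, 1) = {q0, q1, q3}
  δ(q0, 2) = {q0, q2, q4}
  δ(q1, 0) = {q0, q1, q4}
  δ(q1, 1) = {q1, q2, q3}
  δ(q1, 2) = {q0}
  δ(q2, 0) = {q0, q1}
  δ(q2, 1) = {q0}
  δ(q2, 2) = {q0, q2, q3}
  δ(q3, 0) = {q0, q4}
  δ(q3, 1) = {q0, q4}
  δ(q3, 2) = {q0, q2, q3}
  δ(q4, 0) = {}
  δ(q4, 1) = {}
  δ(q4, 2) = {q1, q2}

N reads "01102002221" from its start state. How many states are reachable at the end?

Start: {q0}
read 0: {q0, q2}
read 1: {q0, q1, q3}
read 1: {q0, q1, q2, q3, q4}
read 0: {q0, q1, q2, q4}
read 2: {q0, q1, q2, q3, q4}
read 0: {q0, q1, q2, q4}
read 0: {q0, q1, q2, q4}
read 2: {q0, q1, q2, q3, q4}
read 2: {q0, q1, q2, q3, q4}
read 2: {q0, q1, q2, q3, q4}
read 1: {q0, q1, q2, q3, q4}
Final reachable set {q0, q1, q2, q3, q4} has 5 states.

5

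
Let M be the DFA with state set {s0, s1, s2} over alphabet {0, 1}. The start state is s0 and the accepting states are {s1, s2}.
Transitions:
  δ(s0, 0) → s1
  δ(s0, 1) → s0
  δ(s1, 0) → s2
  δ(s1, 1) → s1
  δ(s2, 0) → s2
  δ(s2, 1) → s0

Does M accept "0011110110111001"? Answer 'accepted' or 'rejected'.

rejected

s0 --0--> s1
s1 --0--> s2
s2 --1--> s0
s0 --1--> s0
s0 --1--> s0
s0 --1--> s0
s0 --0--> s1
s1 --1--> s1
s1 --1--> s1
s1 --0--> s2
s2 --1--> s0
s0 --1--> s0
s0 --1--> s0
s0 --0--> s1
s1 --0--> s2
s2 --1--> s0
End in state s0, which is not an accepting state.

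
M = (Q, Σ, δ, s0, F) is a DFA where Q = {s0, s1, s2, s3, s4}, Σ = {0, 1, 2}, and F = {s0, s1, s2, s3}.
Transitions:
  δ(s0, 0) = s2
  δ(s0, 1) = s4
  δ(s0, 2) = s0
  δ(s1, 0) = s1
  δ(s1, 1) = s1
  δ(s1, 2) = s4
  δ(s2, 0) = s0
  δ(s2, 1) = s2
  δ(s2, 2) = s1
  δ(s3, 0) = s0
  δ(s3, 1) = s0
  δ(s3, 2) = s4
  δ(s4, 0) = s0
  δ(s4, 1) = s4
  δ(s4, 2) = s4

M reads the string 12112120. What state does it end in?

s0

s0 --1--> s4
s4 --2--> s4
s4 --1--> s4
s4 --1--> s4
s4 --2--> s4
s4 --1--> s4
s4 --2--> s4
s4 --0--> s0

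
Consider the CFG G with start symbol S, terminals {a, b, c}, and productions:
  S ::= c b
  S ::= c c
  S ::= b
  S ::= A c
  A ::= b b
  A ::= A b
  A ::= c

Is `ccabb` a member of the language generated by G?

no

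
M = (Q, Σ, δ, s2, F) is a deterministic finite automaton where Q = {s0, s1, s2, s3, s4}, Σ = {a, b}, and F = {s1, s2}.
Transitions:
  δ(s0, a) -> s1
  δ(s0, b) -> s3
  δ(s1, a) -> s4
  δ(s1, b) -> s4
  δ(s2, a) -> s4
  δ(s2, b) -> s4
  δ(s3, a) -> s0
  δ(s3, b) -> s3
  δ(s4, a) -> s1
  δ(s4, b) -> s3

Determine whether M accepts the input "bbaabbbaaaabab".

rejected

s2 --b--> s4
s4 --b--> s3
s3 --a--> s0
s0 --a--> s1
s1 --b--> s4
s4 --b--> s3
s3 --b--> s3
s3 --a--> s0
s0 --a--> s1
s1 --a--> s4
s4 --a--> s1
s1 --b--> s4
s4 --a--> s1
s1 --b--> s4
End in state s4, which is not an accepting state.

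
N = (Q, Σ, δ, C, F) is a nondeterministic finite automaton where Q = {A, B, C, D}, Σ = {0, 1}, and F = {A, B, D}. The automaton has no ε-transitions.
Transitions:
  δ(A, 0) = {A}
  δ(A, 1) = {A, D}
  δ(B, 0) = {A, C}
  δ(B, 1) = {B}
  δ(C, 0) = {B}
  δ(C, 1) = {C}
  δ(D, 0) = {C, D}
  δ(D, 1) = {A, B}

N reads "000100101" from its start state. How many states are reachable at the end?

Start: {C}
read 0: {B}
read 0: {A, C}
read 0: {A, B}
read 1: {A, B, D}
read 0: {A, C, D}
read 0: {A, B, C, D}
read 1: {A, B, C, D}
read 0: {A, B, C, D}
read 1: {A, B, C, D}
Final reachable set {A, B, C, D} has 4 states.

4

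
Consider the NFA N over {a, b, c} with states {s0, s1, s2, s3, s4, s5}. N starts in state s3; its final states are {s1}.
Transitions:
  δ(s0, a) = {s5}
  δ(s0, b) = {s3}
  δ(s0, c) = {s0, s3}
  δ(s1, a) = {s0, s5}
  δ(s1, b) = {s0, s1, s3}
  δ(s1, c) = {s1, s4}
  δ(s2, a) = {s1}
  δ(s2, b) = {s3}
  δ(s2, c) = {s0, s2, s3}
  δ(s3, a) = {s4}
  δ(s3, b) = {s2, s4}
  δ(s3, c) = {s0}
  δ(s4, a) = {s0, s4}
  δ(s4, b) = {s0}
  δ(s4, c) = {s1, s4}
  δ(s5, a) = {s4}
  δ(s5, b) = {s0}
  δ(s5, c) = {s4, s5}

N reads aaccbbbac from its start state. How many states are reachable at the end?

5

Start: {s3}
read a: {s4}
read a: {s0, s4}
read c: {s0, s1, s3, s4}
read c: {s0, s1, s3, s4}
read b: {s0, s1, s2, s3, s4}
read b: {s0, s1, s2, s3, s4}
read b: {s0, s1, s2, s3, s4}
read a: {s0, s1, s4, s5}
read c: {s0, s1, s3, s4, s5}
Final reachable set {s0, s1, s3, s4, s5} has 5 states.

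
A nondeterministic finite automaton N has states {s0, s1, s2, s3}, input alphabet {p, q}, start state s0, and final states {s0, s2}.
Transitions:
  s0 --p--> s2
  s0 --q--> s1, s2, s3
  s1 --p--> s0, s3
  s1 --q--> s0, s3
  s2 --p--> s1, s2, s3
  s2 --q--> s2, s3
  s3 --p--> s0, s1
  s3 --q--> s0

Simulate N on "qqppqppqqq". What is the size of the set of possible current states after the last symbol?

Start: {s0}
read q: {s1, s2, s3}
read q: {s0, s2, s3}
read p: {s0, s1, s2, s3}
read p: {s0, s1, s2, s3}
read q: {s0, s1, s2, s3}
read p: {s0, s1, s2, s3}
read p: {s0, s1, s2, s3}
read q: {s0, s1, s2, s3}
read q: {s0, s1, s2, s3}
read q: {s0, s1, s2, s3}
Final reachable set {s0, s1, s2, s3} has 4 states.

4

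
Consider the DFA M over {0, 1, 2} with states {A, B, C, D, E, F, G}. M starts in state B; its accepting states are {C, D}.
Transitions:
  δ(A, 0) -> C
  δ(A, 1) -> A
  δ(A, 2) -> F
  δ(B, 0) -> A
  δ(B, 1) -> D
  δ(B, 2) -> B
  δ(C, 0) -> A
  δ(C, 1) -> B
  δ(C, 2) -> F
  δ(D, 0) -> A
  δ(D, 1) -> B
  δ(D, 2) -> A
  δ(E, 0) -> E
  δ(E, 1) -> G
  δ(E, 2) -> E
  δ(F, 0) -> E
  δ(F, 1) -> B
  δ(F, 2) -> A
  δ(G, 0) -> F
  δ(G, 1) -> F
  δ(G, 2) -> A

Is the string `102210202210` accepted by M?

B --1--> D
D --0--> A
A --2--> F
F --2--> A
A --1--> A
A --0--> C
C --2--> F
F --0--> E
E --2--> E
E --2--> E
E --1--> G
G --0--> F
End in state F, which is not an accepting state.

rejected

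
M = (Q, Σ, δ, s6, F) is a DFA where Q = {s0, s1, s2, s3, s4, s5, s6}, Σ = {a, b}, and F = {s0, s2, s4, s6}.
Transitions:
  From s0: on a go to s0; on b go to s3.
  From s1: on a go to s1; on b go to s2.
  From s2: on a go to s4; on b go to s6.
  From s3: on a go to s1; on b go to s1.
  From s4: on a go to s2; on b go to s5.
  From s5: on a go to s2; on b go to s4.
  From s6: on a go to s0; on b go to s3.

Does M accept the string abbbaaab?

s6 --a--> s0
s0 --b--> s3
s3 --b--> s1
s1 --b--> s2
s2 --a--> s4
s4 --a--> s2
s2 --a--> s4
s4 --b--> s5
End in state s5, which is not an accepting state.

rejected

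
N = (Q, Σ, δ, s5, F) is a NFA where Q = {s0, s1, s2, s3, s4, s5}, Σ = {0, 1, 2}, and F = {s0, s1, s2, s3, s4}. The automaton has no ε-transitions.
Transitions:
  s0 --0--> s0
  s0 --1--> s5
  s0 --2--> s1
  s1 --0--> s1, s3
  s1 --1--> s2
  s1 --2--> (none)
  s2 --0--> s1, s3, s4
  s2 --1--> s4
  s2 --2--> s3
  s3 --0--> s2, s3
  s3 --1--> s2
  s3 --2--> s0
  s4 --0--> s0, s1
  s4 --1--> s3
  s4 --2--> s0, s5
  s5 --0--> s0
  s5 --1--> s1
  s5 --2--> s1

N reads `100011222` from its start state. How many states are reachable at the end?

1

Start: {s5}
read 1: {s1}
read 0: {s1, s3}
read 0: {s1, s2, s3}
read 0: {s1, s2, s3, s4}
read 1: {s2, s3, s4}
read 1: {s2, s3, s4}
read 2: {s0, s3, s5}
read 2: {s0, s1}
read 2: {s1}
Final reachable set {s1} has 1 state.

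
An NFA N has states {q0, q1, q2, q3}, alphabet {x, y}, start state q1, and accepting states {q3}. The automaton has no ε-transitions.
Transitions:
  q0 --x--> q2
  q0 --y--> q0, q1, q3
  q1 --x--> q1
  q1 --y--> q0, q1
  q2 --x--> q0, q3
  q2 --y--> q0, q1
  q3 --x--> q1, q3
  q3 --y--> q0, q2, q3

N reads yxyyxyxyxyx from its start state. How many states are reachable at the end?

Start: {q1}
read y: {q0, q1}
read x: {q1, q2}
read y: {q0, q1}
read y: {q0, q1, q3}
read x: {q1, q2, q3}
read y: {q0, q1, q2, q3}
read x: {q0, q1, q2, q3}
read y: {q0, q1, q2, q3}
read x: {q0, q1, q2, q3}
read y: {q0, q1, q2, q3}
read x: {q0, q1, q2, q3}
Final reachable set {q0, q1, q2, q3} has 4 states.

4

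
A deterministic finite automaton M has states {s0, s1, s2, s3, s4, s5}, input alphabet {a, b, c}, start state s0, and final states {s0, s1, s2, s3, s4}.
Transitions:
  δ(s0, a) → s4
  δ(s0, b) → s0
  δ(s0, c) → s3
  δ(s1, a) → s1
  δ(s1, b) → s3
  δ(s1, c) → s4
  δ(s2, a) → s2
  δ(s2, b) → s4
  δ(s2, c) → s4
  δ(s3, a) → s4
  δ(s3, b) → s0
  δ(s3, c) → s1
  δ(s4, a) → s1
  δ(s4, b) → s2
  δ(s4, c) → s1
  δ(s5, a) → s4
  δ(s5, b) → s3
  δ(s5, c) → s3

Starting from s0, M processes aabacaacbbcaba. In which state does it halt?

s4

s0 --a--> s4
s4 --a--> s1
s1 --b--> s3
s3 --a--> s4
s4 --c--> s1
s1 --a--> s1
s1 --a--> s1
s1 --c--> s4
s4 --b--> s2
s2 --b--> s4
s4 --c--> s1
s1 --a--> s1
s1 --b--> s3
s3 --a--> s4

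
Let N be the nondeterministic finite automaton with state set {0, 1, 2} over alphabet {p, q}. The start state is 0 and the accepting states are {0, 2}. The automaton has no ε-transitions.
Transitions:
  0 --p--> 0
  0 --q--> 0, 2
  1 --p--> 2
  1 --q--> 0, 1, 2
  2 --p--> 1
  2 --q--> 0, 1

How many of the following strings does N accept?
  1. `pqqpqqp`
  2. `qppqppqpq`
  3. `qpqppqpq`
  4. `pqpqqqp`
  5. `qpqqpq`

`pqqpqqp`: accepted
`qppqppqpq`: accepted
`qpqppqpq`: accepted
`pqpqqqp`: accepted
`qpqqpq`: accepted

5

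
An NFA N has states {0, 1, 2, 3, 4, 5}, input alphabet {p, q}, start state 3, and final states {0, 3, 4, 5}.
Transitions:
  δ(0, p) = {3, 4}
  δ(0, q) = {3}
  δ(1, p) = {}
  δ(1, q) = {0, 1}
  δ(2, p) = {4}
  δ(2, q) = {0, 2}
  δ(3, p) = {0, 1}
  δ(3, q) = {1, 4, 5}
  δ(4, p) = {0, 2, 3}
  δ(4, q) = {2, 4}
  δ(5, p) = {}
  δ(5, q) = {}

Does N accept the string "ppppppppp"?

Start: {3}
read p: {0, 1}
read p: {3, 4}
read p: {0, 1, 2, 3}
read p: {0, 1, 3, 4}
read p: {0, 1, 2, 3, 4}
read p: {0, 1, 2, 3, 4}
read p: {0, 1, 2, 3, 4}
read p: {0, 1, 2, 3, 4}
read p: {0, 1, 2, 3, 4}
Reachable ∩ accepting = {0, 3, 4} — nonempty.

accepted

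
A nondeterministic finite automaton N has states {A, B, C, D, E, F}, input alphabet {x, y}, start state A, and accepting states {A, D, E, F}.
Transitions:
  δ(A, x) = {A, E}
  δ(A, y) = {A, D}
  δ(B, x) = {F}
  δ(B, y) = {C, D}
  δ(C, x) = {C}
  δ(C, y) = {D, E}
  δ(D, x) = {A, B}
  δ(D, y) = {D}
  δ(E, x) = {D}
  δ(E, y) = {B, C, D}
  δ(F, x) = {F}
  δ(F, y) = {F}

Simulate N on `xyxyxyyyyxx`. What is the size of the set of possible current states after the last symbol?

6

Start: {A}
read x: {A, E}
read y: {A, B, C, D}
read x: {A, B, C, E, F}
read y: {A, B, C, D, E, F}
read x: {A, B, C, D, E, F}
read y: {A, B, C, D, E, F}
read y: {A, B, C, D, E, F}
read y: {A, B, C, D, E, F}
read y: {A, B, C, D, E, F}
read x: {A, B, C, D, E, F}
read x: {A, B, C, D, E, F}
Final reachable set {A, B, C, D, E, F} has 6 states.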